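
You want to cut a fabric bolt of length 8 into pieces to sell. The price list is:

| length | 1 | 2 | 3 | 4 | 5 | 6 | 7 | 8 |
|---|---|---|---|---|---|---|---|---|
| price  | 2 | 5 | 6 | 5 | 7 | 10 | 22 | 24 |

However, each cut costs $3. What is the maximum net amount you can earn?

24

Consider every possible first cut. net[k] is the best of p[i]+net[k−i] over all sellable i≤k, charging 3 whenever i<k.
net[1] = 2
net[2] = max(2+2-3, 5+0) = 5
net[3] = max(2+5-3, 5+2-3, 6+0) = 6
net[4] = max(2+6-3, 5+5-3, 6+2-3, 5+0) = 7
net[5] = max(2+7-3, 5+6-3, 6+5-3, 5+2-3, 7+0) = 8
net[6] = max(2+8-3, 5+7-3, 6+6-3, 5+5-3, 7+2-3, 10+0) = 10
net[7] = max(2+10-3, 5+8-3, 6+7-3, …, 10+2-3, 22+0) = 22
net[8] = max(2+22-3, 5+10-3, 6+8-3, …, 22+2-3, 24+0) = 24
Best is to make no cuts and sell whole for $24.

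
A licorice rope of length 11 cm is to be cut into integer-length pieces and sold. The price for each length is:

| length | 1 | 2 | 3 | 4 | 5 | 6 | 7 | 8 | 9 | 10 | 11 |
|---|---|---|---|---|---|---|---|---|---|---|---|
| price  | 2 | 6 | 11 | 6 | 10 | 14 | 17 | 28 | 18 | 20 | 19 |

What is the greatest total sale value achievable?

39

Let v[k] be the best obtainable value from length k. For each k, try every first piece i and keep the best of price[i] + v[k−i].
v[1] = 2
v[2] = 6
v[3] = 11
v[4] = 13  (first piece 1, then v[3]=11)
v[5] = 17  (first piece 2, then v[3]=11)
v[6] = 22  (first piece 3, then v[3]=11)
v[7] = 24  (first piece 1, then v[6]=22)
v[8] = 28  (first piece 2, then v[6]=22)
v[9] = 33  (first piece 3, then v[6]=22)
v[10] = 35  (first piece 1, then v[9]=33)
v[11] = 39  (first piece 2, then v[9]=33)
One optimal cutting: 3 + 3 + 3 + 2 → ¢11 + ¢11 + ¢11 + ¢6 = ¢39.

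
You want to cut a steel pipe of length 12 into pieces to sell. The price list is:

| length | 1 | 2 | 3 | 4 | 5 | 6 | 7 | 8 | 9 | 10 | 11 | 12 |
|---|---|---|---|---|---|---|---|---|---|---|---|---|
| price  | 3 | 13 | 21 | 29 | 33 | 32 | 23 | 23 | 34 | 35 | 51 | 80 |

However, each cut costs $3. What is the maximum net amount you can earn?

Let net[k] be the best obtainable value from length k. For each k, try every first piece i and keep the best of price[i] + net[k−i] minus the 3 cut fee when i<k.
net[1] = 3
net[2] = max(3+3-3, 13+0) = 13
net[3] = max(3+13-3, 13+3-3, 21+0) = 21
net[4] = max(3+21-3, 13+13-3, 21+3-3, 29+0) = 29
net[5] = max(3+29-3, 13+21-3, 21+13-3, 29+3-3, 33+0) = 33
net[6] = max(3+33-3, 13+29-3, 21+21-3, 29+13-3, 33+3-3, 32+0) = 39
net[7] = max(3+39-3, 13+33-3, 21+29-3, …, 32+3-3, 23+0) = 47
net[8] = max(3+47-3, 13+39-3, 21+33-3, …, 23+3-3, 23+0) = 55
net[9] = max(3+55-3, 13+47-3, 21+39-3, …, 23+3-3, 34+0) = 59
net[10] = max(3+59-3, 13+55-3, 21+47-3, …, 34+3-3, 35+0) = 65
net[11] = max(3+65-3, 13+59-3, 21+55-3, …, 35+3-3, 51+0) = 73
net[12] = max(3+73-3, 13+65-3, 21+59-3, …, 51+3-3, 80+0) = 81
One optimal plan: pieces 4 + 4 + 4 (2 cuts) → $87 − $6 = $81.

81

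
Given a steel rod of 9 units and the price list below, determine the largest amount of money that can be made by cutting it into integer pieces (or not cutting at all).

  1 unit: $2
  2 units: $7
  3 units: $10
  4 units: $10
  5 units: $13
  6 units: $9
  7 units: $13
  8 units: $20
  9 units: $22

Let best[k] be the best obtainable value from length k. For each k, try every first piece i and keep the best of price[i] + best[k−i].
best[1] = 2
best[2] = max(2+2, 7+0) = 7
best[3] = max(2+7, 7+2, 10+0) = 10
best[4] = max(2+10, 7+7, 10+2, 10+0) = 14
best[5] = max(2+14, 7+10, 10+7, 10+2, 13+0) = 17
best[6] = max(2+17, 7+14, 10+10, 10+7, 13+2, 9+0) = 21
best[7] = max(2+21, 7+17, 10+14, …, 9+2, 13+0) = 24
best[8] = max(2+24, 7+21, 10+17, …, 13+2, 20+0) = 28
best[9] = max(2+28, 7+24, 10+21, …, 20+2, 22+0) = 31
One optimal cutting: 3 + 2 + 2 + 2 → $10 + $7 + $7 + $7 = $31.

31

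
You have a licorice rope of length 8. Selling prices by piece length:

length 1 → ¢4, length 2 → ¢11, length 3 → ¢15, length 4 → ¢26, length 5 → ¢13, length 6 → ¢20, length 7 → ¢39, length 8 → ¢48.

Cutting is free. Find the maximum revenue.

52

Consider every possible first cut. R[k] is the best of p[i]+R[k−i] over all sellable i≤k.
R[1] = 4
R[2] = 11
R[3] = 15  (first piece 1, then R[2]=11)
R[4] = 26
R[5] = 30  (first piece 1, then R[4]=26)
R[6] = 37  (first piece 2, then R[4]=26)
R[7] = 41  (first piece 1, then R[6]=37)
R[8] = 52  (first piece 4, then R[4]=26)
One optimal cutting: 4 + 4 → ¢26 + ¢26 = ¢52.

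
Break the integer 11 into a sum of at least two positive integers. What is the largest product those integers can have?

Fill g[k] for k=2..11: at each k try every first piece i and multiply by the better of (k−i) uncut or g[k−i].
g[2] = 1·max(1,0) = 1·1 = 1
g[3] = max(1·2, 2·1) = 2
g[4] = max(1·3, 2·2, 3·1) = 4
g[5] = max(1·4, 2·3, 3·2, 4·1) = 6
g[6] = max(1·6, 2·4, 3·3, 4·2, 5·1) = 9
g[7] = max(1·9, 2·6, 3·4, 4·3, 5·2, 6·1) = 12
g[8] = max(1·12, 2·9, 3·6, …, 6·2, 7·1) = 18
g[9] = max(1·18, 2·12, 3·9, …, 7·2, 8·1) = 27
g[10] = max(1·27, 2·18, 3·12, …, 8·2, 9·1) = 36
g[11] = max(1·36, 2·27, 3·18, …, 9·2, 10·1) = 54
One optimal split: 3 + 3 + 3 + 2; product 3·3·3·2 = 54.

54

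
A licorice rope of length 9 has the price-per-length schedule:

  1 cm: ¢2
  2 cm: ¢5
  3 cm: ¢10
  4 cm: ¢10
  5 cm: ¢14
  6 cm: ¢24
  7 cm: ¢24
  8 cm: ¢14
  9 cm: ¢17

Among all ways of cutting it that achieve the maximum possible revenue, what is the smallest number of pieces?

Consider every possible first cut. r[k] is the best of p[i]+r[k−i] over all sellable i≤k.
r[1] = 2
r[2] = 5
r[3] = 10
r[4] = 12  (first piece 1, then r[3]=10)
r[5] = 15  (first piece 2, then r[3]=10)
r[6] = 24
r[7] = 26  (first piece 1, then r[6]=24)
r[8] = 29  (first piece 2, then r[6]=24)
r[9] = 34  (first piece 3, then r[6]=24)
Maximum revenue is ¢34.
Now minimize piece count subject to staying optimal: for each k, pieces[k] = 1 + min over i with p[i]+r[k−i]=r[k] of pieces[k−i].
pieces[6] = 1
pieces[7] = 2
pieces[8] = 2
pieces[9] = 2

2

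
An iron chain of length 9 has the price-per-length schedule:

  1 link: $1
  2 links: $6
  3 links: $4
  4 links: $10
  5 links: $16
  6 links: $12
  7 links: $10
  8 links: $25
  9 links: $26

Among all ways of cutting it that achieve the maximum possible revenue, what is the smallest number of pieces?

Consider every possible first cut. r[k] is the best of p[i]+r[k−i] over all sellable i≤k.
r[1] = 1
r[2] = max(1+1, 6+0) = 6
r[3] = max(1+6, 6+1, 4+0) = 7
r[4] = max(1+7, 6+6, 4+1, 10+0) = 12
r[5] = max(1+12, 6+7, 4+6, 10+1, 16+0) = 16
r[6] = max(1+16, 6+12, 4+7, 10+6, 16+1, 12+0) = 18
r[7] = max(1+18, 6+16, 4+12, …, 12+1, 10+0) = 22
r[8] = max(1+22, 6+18, 4+16, …, 10+1, 25+0) = 25
r[9] = max(1+25, 6+22, 4+18, …, 25+1, 26+0) = 28
Maximum revenue is $28.
Now minimize piece count subject to staying optimal: for each k, pieces[k] = 1 + min over i with p[i]+r[k−i]=r[k] of pieces[k−i].
pieces[6] = 3
pieces[7] = 2
pieces[8] = 1
pieces[9] = 3

3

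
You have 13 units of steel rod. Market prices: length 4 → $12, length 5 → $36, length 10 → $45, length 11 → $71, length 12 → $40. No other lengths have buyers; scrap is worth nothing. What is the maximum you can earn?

72

Build r[k] bottom-up: r[k] = max over allowed piece i of (p[i] + r[k−i]).
r[1] = 0
r[2] = 0
r[3] = 0
r[4] = 12
r[5] = max(12+0, 36+0) = 36
r[6] = max(12+0, 36+0) = 36
r[7] = max(12+0, 36+0) = 36
r[8] = max(12+12, 36+0) = 36
r[9] = max(12+36, 36+12) = 48
r[10] = max(12+36, 36+36, 45+0) = 72
r[11] = max(12+36, 36+36, 45+0, 71+0) = 72
r[12] = max(12+36, 36+36, 45+0, 71+0, 40+0) = 72
r[13] = max(12+48, 36+36, 45+0, 71+0, 40+0) = 72
One optimal cutting: pieces 5 + 5 with 3 units of scrap → $72.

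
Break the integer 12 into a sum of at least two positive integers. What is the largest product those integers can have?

Fill g[k] for k=2..12: at each k try every first piece i and multiply by the better of (k−i) uncut or g[k−i].
g[2] = 1×max(1,0) = 1×1 = 1
g[3] = max(1×2, 2×1) = 2
g[4] = max(1×3, 2×2, 3×1) = 4
g[5] = max(1×4, 2×3, 3×2, 4×1) = 6
g[6] = max(1×6, 2×4, 3×3, 4×2, 5×1) = 9
g[7] = max(1×9, 2×6, 3×4, 4×3, 5×2, 6×1) = 12
g[8] = max(1×12, 2×9, 3×6, …, 6×2, 7×1) = 18
g[9] = max(1×18, 2×12, 3×9, …, 7×2, 8×1) = 27
g[10] = max(1×27, 2×18, 3×12, …, 8×2, 9×1) = 36
g[11] = max(1×36, 2×27, 3×18, …, 9×2, 10×1) = 54
g[12] = max(1×54, 2×36, 3×27, …, 10×2, 11×1) = 81
One optimal split: 3 + 3 + 3 + 3; product 3×3×3×3 = 81.

81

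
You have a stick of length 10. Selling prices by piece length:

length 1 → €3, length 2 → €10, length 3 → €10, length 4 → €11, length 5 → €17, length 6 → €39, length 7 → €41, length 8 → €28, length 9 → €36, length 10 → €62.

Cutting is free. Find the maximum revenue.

Consider every possible first cut. R[k] is the best of p[i]+R[k−i] over all sellable i≤k.
R[1] = 3
R[2] = 10
R[3] = 13  (first piece 1, then R[2]=10)
R[4] = 20  (first piece 2, then R[2]=10)
R[5] = 23  (first piece 1, then R[4]=20)
R[6] = 39
R[7] = 42  (first piece 1, then R[6]=39)
R[8] = 49  (first piece 2, then R[6]=39)
R[9] = 52  (first piece 1, then R[8]=49)
R[10] = 62
Best is to sell the whole 10-unit piece uncut for €62.

62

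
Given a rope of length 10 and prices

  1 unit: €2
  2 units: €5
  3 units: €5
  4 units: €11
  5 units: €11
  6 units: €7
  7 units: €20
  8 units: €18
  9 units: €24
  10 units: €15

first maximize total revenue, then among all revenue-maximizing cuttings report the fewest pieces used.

3

Consider every possible first cut. r[k] is the best of p[i]+r[k−i] over all sellable i≤k.
r[1] = 2
r[2] = max(2+2, 5+0) = 5
r[3] = max(2+5, 5+2, 5+0) = 7
r[4] = max(2+7, 5+5, 5+2, 11+0) = 11
r[5] = max(2+11, 5+7, 5+5, 11+2, 11+0) = 13
r[6] = max(2+13, 5+11, 5+7, 11+5, 11+2, 7+0) = 16
r[7] = max(2+16, 5+13, 5+11, …, 7+2, 20+0) = 20
r[8] = max(2+20, 5+16, 5+13, …, 20+2, 18+0) = 22
r[9] = max(2+22, 5+20, 5+16, …, 18+2, 24+0) = 25
r[10] = max(2+25, 5+22, 5+20, …, 24+2, 15+0) = 27
Maximum revenue is €27.
Now minimize piece count subject to staying optimal: for each k, pieces[k] = 1 + min over i with p[i]+r[k−i]=r[k] of pieces[k−i].
pieces[7] = 1
pieces[8] = 2
pieces[9] = 2
pieces[10] = 3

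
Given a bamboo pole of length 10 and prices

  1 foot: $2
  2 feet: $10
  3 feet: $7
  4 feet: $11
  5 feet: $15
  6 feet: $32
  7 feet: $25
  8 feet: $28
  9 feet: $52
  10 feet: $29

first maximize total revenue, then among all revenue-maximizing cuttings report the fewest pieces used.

2

Build r[k] bottom-up: r[k] = max over allowed piece i of (p[i] + r[k−i]).
r[1] = 2
r[2] = max(2+2, 10+0) = 10
r[3] = max(2+10, 10+2, 7+0) = 12
r[4] = max(2+12, 10+10, 7+2, 11+0) = 20
r[5] = max(2+20, 10+12, 7+10, 11+2, 15+0) = 22
r[6] = max(2+22, 10+20, 7+12, 11+10, 15+2, 32+0) = 32
r[7] = max(2+32, 10+22, 7+20, …, 32+2, 25+0) = 34
r[8] = max(2+34, 10+32, 7+22, …, 25+2, 28+0) = 42
r[9] = max(2+42, 10+34, 7+32, …, 28+2, 52+0) = 52
r[10] = max(2+52, 10+42, 7+34, …, 52+2, 29+0) = 54
Maximum revenue is $54.
Now minimize piece count subject to staying optimal: for each k, pieces[k] = 1 + min over i with p[i]+r[k−i]=r[k] of pieces[k−i].
pieces[7] = 2
pieces[8] = 2
pieces[9] = 1
pieces[10] = 2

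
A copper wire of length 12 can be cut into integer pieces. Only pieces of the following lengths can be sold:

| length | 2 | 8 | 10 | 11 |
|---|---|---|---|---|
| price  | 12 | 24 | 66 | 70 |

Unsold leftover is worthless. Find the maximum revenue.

78

Consider every possible first cut. best[k] is the best of p[i]+best[k−i] over all sellable i≤k.
best[1] = 0
best[2] = 12
best[3] = 12
best[4] = 24  (first piece 2, then best[2]=12)
best[5] = 24
best[6] = 36  (first piece 2, then best[4]=24)
best[7] = 36
best[8] = max(12+36, 24+0) = 48
best[9] = max(12+36, 24+0) = 48
best[10] = max(12+48, 24+12, 66+0) = 66
best[11] = max(12+48, 24+12, 66+0, 70+0) = 70
best[12] = max(12+66, 24+24, 66+12, 70+0) = 78
One optimal cutting: 10 + 2 → €78.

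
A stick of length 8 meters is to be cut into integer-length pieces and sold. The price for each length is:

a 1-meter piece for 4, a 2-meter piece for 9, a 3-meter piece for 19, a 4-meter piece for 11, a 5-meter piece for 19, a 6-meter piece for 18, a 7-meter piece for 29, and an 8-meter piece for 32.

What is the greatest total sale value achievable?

Let r[k] be the best obtainable value from length k. For each k, try every first piece i and keep the best of price[i] + r[k−i].
r[1] = 4
r[2] = 9
r[3] = 19
r[4] = 23  (first piece 1, then r[3]=19)
r[5] = 28  (first piece 2, then r[3]=19)
r[6] = 38  (first piece 3, then r[3]=19)
r[7] = 42  (first piece 1, then r[6]=38)
r[8] = 47  (first piece 2, then r[6]=38)
One optimal cutting: 3 + 3 + 2 → 19 + 19 + 9 = 47.

47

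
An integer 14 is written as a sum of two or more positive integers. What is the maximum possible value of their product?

162

Fill m[k] for k=2..14: at each k try every first piece i and multiply by the better of (k−i) uncut or m[k−i].
m[2] = 1*max(1,0) = 1*1 = 1
m[3] = 1*max(2,1) = 1*2 = 2
m[4] = 2*max(2,1) = 2*2 = 4
m[5] = 2*max(3,2) = 2*3 = 6
m[6] = 3*max(3,2) = 3*3 = 9
m[7] = 2*max(5,6) = 2*6 = 12
m[8] = 2*max(6,9) = 2*9 = 18
m[9] = 3*max(6,9) = 3*9 = 27
m[10] = 2*max(8,18) = 2*18 = 36
m[11] = 2*max(9,27) = 2*27 = 54
m[12] = 3*max(9,27) = 3*27 = 81
m[13] = 2*max(11,54) = 2*54 = 108
m[14] = 2*max(12,81) = 2*81 = 162
One optimal split: 3 + 3 + 3 + 3 + 2; product 3*3*3*3*2 = 162.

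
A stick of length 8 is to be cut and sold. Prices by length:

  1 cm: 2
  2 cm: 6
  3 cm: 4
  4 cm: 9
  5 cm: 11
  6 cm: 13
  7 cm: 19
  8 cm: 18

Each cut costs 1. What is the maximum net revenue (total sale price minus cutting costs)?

21

Consider every possible first cut. net[k] is the best of p[i]+net[k−i] over all sellable i≤k, charging 1 whenever i<k.
net[1] = 2
net[2] = max(2+2-1, 6+0) = 6
net[3] = max(2+6-1, 6+2-1, 4+0) = 7
net[4] = max(2+7-1, 6+6-1, 4+2-1, 9+0) = 11
net[5] = max(2+11-1, 6+7-1, 4+6-1, 9+2-1, 11+0) = 12
net[6] = max(2+12-1, 6+11-1, 4+7-1, 9+6-1, 11+2-1, 13+0) = 16
net[7] = max(2+16-1, 6+12-1, 4+11-1, …, 13+2-1, 19+0) = 19
net[8] = max(2+19-1, 6+16-1, 4+12-1, …, 19+2-1, 18+0) = 21
One optimal plan: pieces 2 + 2 + 2 + 2 (3 cuts) → 24 − 3 = 21.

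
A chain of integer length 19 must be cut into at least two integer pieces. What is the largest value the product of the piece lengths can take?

972

Define m[k] = max over 1≤i<k of i · max(k−i, m[k−i]); the inner max lets the remainder stay uncut if that's better.
m[2] = 1*max(1,0) = 1*1 = 1
m[3] = 1*max(2,1) = 1*2 = 2
m[4] = 2*max(2,1) = 2*2 = 4
m[5] = 2*max(3,2) = 2*3 = 6
m[6] = 3*max(3,2) = 3*3 = 9
m[7] = 2*max(5,6) = 2*6 = 12
m[8] = 2*max(6,9) = 2*9 = 18
m[9] = 3*max(6,9) = 3*9 = 27
m[10] = 2*max(8,18) = 2*18 = 36
m[11] = 2*max(9,27) = 2*27 = 54
m[12] = 3*max(9,27) = 3*27 = 81
m[13] = 2*max(11,54) = 2*54 = 108
m[14] = 2*max(12,81) = 2*81 = 162
m[15] = 3*max(12,81) = 3*81 = 243
m[16] = 2*max(14,162) = 2*162 = 324
m[17] = 2*max(15,243) = 2*243 = 486
m[18] = 3*max(15,243) = 3*243 = 729
m[19] = 2*max(17,486) = 2*486 = 972
One optimal split: 3 + 3 + 3 + 3 + 3 + 2 + 2; product 3*3*3*3*3*2*2 = 972.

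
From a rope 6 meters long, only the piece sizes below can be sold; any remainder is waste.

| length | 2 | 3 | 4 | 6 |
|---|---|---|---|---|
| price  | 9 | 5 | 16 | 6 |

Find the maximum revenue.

27

Let f[k] be the best obtainable value from length k. For each k, try every first piece i and keep the best of price[i] + f[k−i].
f[1] = 0
f[2] = 9
f[3] = 9
f[4] = 18  (first piece 2, then f[2]=9)
f[5] = 18
f[6] = 27  (first piece 2, then f[4]=18)
One optimal cutting: 2 + 2 + 2 → 27.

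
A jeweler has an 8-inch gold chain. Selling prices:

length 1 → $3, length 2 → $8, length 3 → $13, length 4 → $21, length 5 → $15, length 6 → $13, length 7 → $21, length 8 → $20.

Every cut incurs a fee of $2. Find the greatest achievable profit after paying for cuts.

Build r[k] bottom-up: r[k] = max over allowed piece i of (p[i] + r[k−i]) − 2 per cut.
r[1] = 3
r[2] = 8
r[3] = 13
r[4] = 21
r[5] = 22  (first piece 1, then r[4]=21)
r[6] = 27  (first piece 2, then r[4]=21)
r[7] = 32  (first piece 3, then r[4]=21)
r[8] = 40  (first piece 4, then r[4]=21)
One optimal plan: pieces 4 + 4 (1 cut) → $42 − $2 = $40.

40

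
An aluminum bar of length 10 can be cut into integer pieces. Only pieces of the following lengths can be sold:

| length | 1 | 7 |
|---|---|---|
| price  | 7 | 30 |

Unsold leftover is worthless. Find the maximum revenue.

70

Let best[k] be the best obtainable value from length k. For each k, try every first piece i and keep the best of price[i] + best[k−i].
best[1] = 7
best[2] = 14  (first piece 1, then best[1]=7)
best[3] = 21  (first piece 1, then best[2]=14)
best[4] = 28  (first piece 1, then best[3]=21)
best[5] = 35  (first piece 1, then best[4]=28)
best[6] = 42  (first piece 1, then best[5]=35)
best[7] = max(7+42, 30+0) = 49
best[8] = max(7+49, 30+7) = 56
best[9] = max(7+56, 30+14) = 63
best[10] = max(7+63, 30+21) = 70
One optimal cutting: 1 + 1 + 1 + 1 + 1 + 1 + 1 + 1 + 1 + 1 → $70.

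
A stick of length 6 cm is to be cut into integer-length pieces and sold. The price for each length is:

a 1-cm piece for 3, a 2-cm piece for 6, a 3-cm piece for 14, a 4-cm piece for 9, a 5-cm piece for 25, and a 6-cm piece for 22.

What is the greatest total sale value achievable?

Let v[k] be the best obtainable value from length k. For each k, try every first piece i and keep the best of price[i] + v[k−i].
v[1] = 3
v[2] = 6  (first piece 1, then v[1]=3)
v[3] = 14
v[4] = 17  (first piece 1, then v[3]=14)
v[5] = 25
v[6] = 28  (first piece 1, then v[5]=25)
One optimal cutting: 5 + 1 → 25 + 3 = 28.

28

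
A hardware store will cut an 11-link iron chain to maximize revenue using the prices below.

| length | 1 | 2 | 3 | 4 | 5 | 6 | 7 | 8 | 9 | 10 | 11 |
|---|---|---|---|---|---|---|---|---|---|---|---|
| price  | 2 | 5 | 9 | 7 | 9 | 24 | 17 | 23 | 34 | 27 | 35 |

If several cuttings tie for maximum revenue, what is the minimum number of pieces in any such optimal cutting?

Build r[k] bottom-up: r[k] = max over allowed piece i of (p[i] + r[k−i]).
r[1] = 2
r[2] = 5
r[3] = 9
r[4] = 11  (first piece 1, then r[3]=9)
r[5] = 14  (first piece 2, then r[3]=9)
r[6] = 24
r[7] = 26  (first piece 1, then r[6]=24)
r[8] = 29  (first piece 2, then r[6]=24)
r[9] = 34
r[10] = 36  (first piece 1, then r[9]=34)
r[11] = 39  (first piece 2, then r[9]=34)
Maximum revenue is $39.
Now minimize piece count subject to staying optimal: for each k, pieces[k] = 1 + min over i with p[i]+r[k−i]=r[k] of pieces[k−i].
pieces[8] = 2
pieces[9] = 1
pieces[10] = 2
pieces[11] = 2

2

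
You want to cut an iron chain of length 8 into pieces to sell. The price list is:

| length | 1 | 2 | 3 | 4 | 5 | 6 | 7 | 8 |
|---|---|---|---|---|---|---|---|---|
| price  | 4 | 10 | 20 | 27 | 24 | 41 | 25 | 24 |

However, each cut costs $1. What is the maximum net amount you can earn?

53

Consider every possible first cut. net[k] is the best of p[i]+net[k−i] over all sellable i≤k, charging 1 whenever i<k.
net[1] = 4
net[2] = 10
net[3] = 20
net[4] = 27
net[5] = 30  (first piece 1, then net[4]=27)
net[6] = 41
net[7] = 46  (first piece 3, then net[4]=27)
net[8] = 53  (first piece 4, then net[4]=27)
One optimal plan: pieces 4 + 4 (1 cut) → $54 − $1 = $53.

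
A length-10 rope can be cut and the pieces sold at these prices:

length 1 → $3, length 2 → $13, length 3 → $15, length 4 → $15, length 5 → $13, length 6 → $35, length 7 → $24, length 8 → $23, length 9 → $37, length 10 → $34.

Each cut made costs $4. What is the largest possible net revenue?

53

Let v[k] be the best obtainable value from length k. For each k, try every first piece i and keep the best of price[i] + v[k−i] minus the 4 cut fee when i<k.
v[1] = 3
v[2] = 13
v[3] = 15
v[4] = 22  (first piece 2, then v[2]=13)
v[5] = 24  (first piece 2, then v[3]=15)
v[6] = 35
v[7] = 34  (first piece 1, then v[6]=35)
v[8] = 44  (first piece 2, then v[6]=35)
v[9] = 46  (first piece 3, then v[6]=35)
v[10] = 53  (first piece 2, then v[8]=44)
One optimal plan: pieces 6 + 2 + 2 (2 cuts) → $61 − $8 = $53.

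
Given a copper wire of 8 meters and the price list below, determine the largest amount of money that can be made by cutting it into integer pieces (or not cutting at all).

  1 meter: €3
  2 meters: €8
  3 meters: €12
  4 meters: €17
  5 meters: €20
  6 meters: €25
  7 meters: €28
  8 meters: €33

34

Consider every possible first cut. R[k] is the best of p[i]+R[k−i] over all sellable i≤k.
R[1] = 3
R[2] = max(3+3, 8+0) = 8
R[3] = max(3+8, 8+3, 12+0) = 12
R[4] = max(3+12, 8+8, 12+3, 17+0) = 17
R[5] = max(3+17, 8+12, 12+8, 17+3, 20+0) = 20
R[6] = max(3+20, 8+17, 12+12, 17+8, 20+3, 25+0) = 25
R[7] = max(3+25, 8+20, 12+17, …, 25+3, 28+0) = 29
R[8] = max(3+29, 8+25, 12+20, …, 28+3, 33+0) = 34
One optimal cutting: 4 + 4 → €17 + €17 = €34.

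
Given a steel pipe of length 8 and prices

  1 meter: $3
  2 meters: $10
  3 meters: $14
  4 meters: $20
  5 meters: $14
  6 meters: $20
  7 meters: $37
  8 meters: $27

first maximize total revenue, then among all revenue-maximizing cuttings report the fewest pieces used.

Consider every possible first cut. r[k] is the best of p[i]+r[k−i] over all sellable i≤k.
r[1] = 3
r[2] = max(3+3, 10+0) = 10
r[3] = max(3+10, 10+3, 14+0) = 14
r[4] = max(3+14, 10+10, 14+3, 20+0) = 20
r[5] = max(3+20, 10+14, 14+10, 20+3, 14+0) = 24
r[6] = max(3+24, 10+20, 14+14, 20+10, 14+3, 20+0) = 30
r[7] = max(3+30, 10+24, 14+20, …, 20+3, 37+0) = 37
r[8] = max(3+37, 10+30, 14+24, …, 37+3, 27+0) = 40
Maximum revenue is $40.
Now minimize piece count subject to staying optimal: for each k, pieces[k] = 1 + min over i with p[i]+r[k−i]=r[k] of pieces[k−i].
pieces[5] = 2
pieces[6] = 2
pieces[7] = 1
pieces[8] = 2

2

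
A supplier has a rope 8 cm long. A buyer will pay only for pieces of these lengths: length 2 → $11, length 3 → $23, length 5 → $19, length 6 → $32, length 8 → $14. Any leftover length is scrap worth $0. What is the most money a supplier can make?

Build r[k] bottom-up: r[k] = max over allowed piece i of (p[i] + r[k−i]).
r[1] = 0
r[2] = 11
r[3] = max(11+0, 23+0) = 23
r[4] = max(11+11, 23+0) = 23
r[5] = max(11+23, 23+11, 19+0) = 34
r[6] = max(11+23, 23+23, 19+0, 32+0) = 46
r[7] = max(11+34, 23+23, 19+11, 32+0) = 46
r[8] = max(11+46, 23+34, 19+23, 32+11, 14+0) = 57
One optimal cutting: 3 + 3 + 2 → $57.

57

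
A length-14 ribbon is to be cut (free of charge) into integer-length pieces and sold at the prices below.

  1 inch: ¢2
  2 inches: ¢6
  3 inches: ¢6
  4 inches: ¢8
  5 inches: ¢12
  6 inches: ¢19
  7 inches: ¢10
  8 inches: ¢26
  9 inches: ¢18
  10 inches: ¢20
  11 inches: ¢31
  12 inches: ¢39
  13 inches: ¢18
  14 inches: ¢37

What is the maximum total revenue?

Consider every possible first cut. r[k] is the best of p[i]+r[k−i] over all sellable i≤k.
r[1] = 2
r[2] = max(2+2, 6+0) = 6
r[3] = max(2+6, 6+2, 6+0) = 8
r[4] = max(2+8, 6+6, 6+2, 8+0) = 12
r[5] = max(2+12, 6+8, 6+6, 8+2, 12+0) = 14
r[6] = max(2+14, 6+12, 6+8, 8+6, 12+2, 19+0) = 19
r[7] = max(2+19, 6+14, 6+12, …, 19+2, 10+0) = 21
r[8] = max(2+21, 6+19, 6+14, …, 10+2, 26+0) = 26
r[9] = max(2+26, 6+21, 6+19, …, 26+2, 18+0) = 28
r[10] = max(2+28, 6+26, 6+21, …, 18+2, 20+0) = 32
r[11] = max(2+32, 6+28, 6+26, …, 20+2, 31+0) = 34
r[12] = max(2+34, 6+32, 6+28, …, 31+2, 39+0) = 39
r[13] = max(2+39, 6+34, 6+32, …, 39+2, 18+0) = 41
r[14] = max(2+41, 6+39, 6+34, …, 18+2, 37+0) = 45
One optimal cutting: 12 + 2 → ¢39 + ¢6 = ¢45.

45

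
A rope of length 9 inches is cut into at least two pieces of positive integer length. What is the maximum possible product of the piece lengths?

Let P[k] be the best product for length k (with at least one cut). For each first piece i, the rest contributes max(k−i, P[k−i]).
Small cases: P[2]=1.
P[3] = 1×max(2,1) = 1×2 = 2
P[4] = 2×max(2,1) = 2×2 = 4
P[5] = 2×max(3,2) = 2×3 = 6
P[6] = 3×max(3,2) = 3×3 = 9
P[7] = 2×max(5,6) = 2×6 = 12
P[8] = 2×max(6,9) = 2×9 = 18
P[9] = 3×max(6,9) = 3×9 = 27
One optimal split: 3 + 3 + 3; product 3×3×3 = 27.

27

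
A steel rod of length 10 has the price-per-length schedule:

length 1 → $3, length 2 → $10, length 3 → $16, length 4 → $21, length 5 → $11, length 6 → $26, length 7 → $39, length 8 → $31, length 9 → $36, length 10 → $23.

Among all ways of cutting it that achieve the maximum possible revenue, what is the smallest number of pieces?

Let r[k] be the best obtainable value from length k. For each k, try every first piece i and keep the best of price[i] + r[k−i].
r[1] = 3
r[2] = 10
r[3] = 16
r[4] = 21
r[5] = 26  (first piece 2, then r[3]=16)
r[6] = 32  (first piece 3, then r[3]=16)
r[7] = 39
r[8] = 42  (first piece 1, then r[7]=39)
r[9] = 49  (first piece 2, then r[7]=39)
r[10] = 55  (first piece 3, then r[7]=39)
Maximum revenue is $55.
Now minimize piece count subject to staying optimal: for each k, pieces[k] = 1 + min over i with p[i]+r[k−i]=r[k] of pieces[k−i].
pieces[7] = 1
pieces[8] = 2
pieces[9] = 2
pieces[10] = 2

2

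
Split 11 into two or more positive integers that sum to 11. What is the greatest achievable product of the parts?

Fill P[k] for k=2..11: at each k try every first piece i and multiply by the better of (k−i) uncut or P[k−i].
P[2] = 1×max(1,0) = 1×1 = 1
P[3] = max(1×2, 2×1) = 2
P[4] = max(1×3, 2×2, 3×1) = 4
P[5] = max(1×4, 2×3, 3×2, 4×1) = 6
P[6] = max(1×6, 2×4, 3×3, 4×2, 5×1) = 9
P[7] = max(1×9, 2×6, 3×4, 4×3, 5×2, 6×1) = 12
P[8] = max(1×12, 2×9, 3×6, …, 6×2, 7×1) = 18
P[9] = max(1×18, 2×12, 3×9, …, 7×2, 8×1) = 27
P[10] = max(1×27, 2×18, 3×12, …, 8×2, 9×1) = 36
P[11] = max(1×36, 2×27, 3×18, …, 9×2, 10×1) = 54
One optimal split: 3 + 3 + 3 + 2; product 3×3×3×2 = 54.

54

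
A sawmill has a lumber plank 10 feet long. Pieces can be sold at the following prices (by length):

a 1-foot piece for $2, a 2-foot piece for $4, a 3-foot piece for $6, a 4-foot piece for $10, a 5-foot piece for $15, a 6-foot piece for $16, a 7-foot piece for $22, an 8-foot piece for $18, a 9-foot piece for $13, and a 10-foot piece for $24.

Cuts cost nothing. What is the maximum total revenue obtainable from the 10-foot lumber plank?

30

Consider every possible first cut. v[k] is the best of p[i]+v[k−i] over all sellable i≤k.
v[1] = 2
v[2] = 4  (first piece 1, then v[1]=2)
v[3] = 6  (first piece 1, then v[2]=4)
v[4] = 10
v[5] = 15
v[6] = 17  (first piece 1, then v[5]=15)
v[7] = 22
v[8] = 24  (first piece 1, then v[7]=22)
v[9] = 26  (first piece 1, then v[8]=24)
v[10] = 30  (first piece 5, then v[5]=15)
One optimal cutting: 5 + 5 → $15 + $15 = $30.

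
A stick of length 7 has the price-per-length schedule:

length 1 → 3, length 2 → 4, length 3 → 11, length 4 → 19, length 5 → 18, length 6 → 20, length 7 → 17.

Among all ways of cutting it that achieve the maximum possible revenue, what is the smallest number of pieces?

2

Let r[k] be the best obtainable value from length k. For each k, try every first piece i and keep the best of price[i] + r[k−i].
r[1] = 3
r[2] = 6  (first piece 1, then r[1]=3)
r[3] = 11
r[4] = 19
r[5] = 22  (first piece 1, then r[4]=19)
r[6] = 25  (first piece 1, then r[5]=22)
r[7] = 30  (first piece 3, then r[4]=19)
Maximum revenue is 30.
Now minimize piece count subject to staying optimal: for each k, pieces[k] = 1 + min over i with p[i]+r[k−i]=r[k] of pieces[k−i].
pieces[4] = 1
pieces[5] = 2
pieces[6] = 3
pieces[7] = 2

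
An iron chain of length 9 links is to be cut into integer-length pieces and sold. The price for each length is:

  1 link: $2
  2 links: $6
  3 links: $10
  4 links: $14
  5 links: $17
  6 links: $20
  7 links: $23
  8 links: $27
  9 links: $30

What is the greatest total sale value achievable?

31

Consider every possible first cut. R[k] is the best of p[i]+R[k−i] over all sellable i≤k.
R[1] = 2
R[2] = 6
R[3] = 10
R[4] = 14
R[5] = 17
R[6] = 20  (first piece 2, then R[4]=14)
R[7] = 24  (first piece 3, then R[4]=14)
R[8] = 28  (first piece 4, then R[4]=14)
R[9] = 31  (first piece 4, then R[5]=17)
One optimal cutting: 5 + 4 → $17 + $14 = $31.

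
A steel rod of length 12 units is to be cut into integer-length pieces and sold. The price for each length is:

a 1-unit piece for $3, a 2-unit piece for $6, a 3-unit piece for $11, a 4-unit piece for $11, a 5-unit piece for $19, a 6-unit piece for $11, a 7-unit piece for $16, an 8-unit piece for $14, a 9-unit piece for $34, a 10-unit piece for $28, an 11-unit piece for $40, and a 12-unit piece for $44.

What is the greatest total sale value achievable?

Consider every possible first cut. r[k] is the best of p[i]+r[k−i] over all sellable i≤k.
r[1] = 3
r[2] = max(3+3, 6+0) = 6
r[3] = max(3+6, 6+3, 11+0) = 11
r[4] = max(3+11, 6+6, 11+3, 11+0) = 14
r[5] = max(3+14, 6+11, 11+6, 11+3, 19+0) = 19
r[6] = max(3+19, 6+14, 11+11, 11+6, 19+3, 11+0) = 22
r[7] = max(3+22, 6+19, 11+14, …, 11+3, 16+0) = 25
r[8] = max(3+25, 6+22, 11+19, …, 16+3, 14+0) = 30
r[9] = max(3+30, 6+25, 11+22, …, 14+3, 34+0) = 34
r[10] = max(3+34, 6+30, 11+25, …, 34+3, 28+0) = 38
r[11] = max(3+38, 6+34, 11+30, …, 28+3, 40+0) = 41
r[12] = max(3+41, 6+38, 11+34, …, 40+3, 44+0) = 45
One optimal cutting: 9 + 3 → $34 + $11 = $45.

45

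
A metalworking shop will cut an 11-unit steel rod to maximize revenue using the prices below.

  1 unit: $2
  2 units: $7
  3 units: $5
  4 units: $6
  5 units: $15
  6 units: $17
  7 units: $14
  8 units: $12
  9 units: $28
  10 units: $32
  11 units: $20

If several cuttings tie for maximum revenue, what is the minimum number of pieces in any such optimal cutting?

Build r[k] bottom-up: r[k] = max over allowed piece i of (p[i] + r[k−i]).
r[1] = 2
r[2] = 7
r[3] = 9  (first piece 1, then r[2]=7)
r[4] = 14  (first piece 2, then r[2]=7)
r[5] = 16  (first piece 1, then r[4]=14)
r[6] = 21  (first piece 2, then r[4]=14)
r[7] = 23  (first piece 1, then r[6]=21)
r[8] = 28  (first piece 2, then r[6]=21)
r[9] = 30  (first piece 1, then r[8]=28)
r[10] = 35  (first piece 2, then r[8]=28)
r[11] = 37  (first piece 1, then r[10]=35)
Maximum revenue is $37.
Now minimize piece count subject to staying optimal: for each k, pieces[k] = 1 + min over i with p[i]+r[k−i]=r[k] of pieces[k−i].
pieces[8] = 4
pieces[9] = 5
pieces[10] = 5
pieces[11] = 6

6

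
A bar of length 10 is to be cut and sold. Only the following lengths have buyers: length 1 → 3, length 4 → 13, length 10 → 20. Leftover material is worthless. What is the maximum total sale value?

Let best[k] be the best obtainable value from length k. For each k, try every first piece i and keep the best of price[i] + best[k−i].
best[1] = 3
best[2] = 6  (first piece 1, then best[1]=3)
best[3] = 9  (first piece 1, then best[2]=6)
best[4] = max(3+9, 13+0) = 13
best[5] = max(3+13, 13+3) = 16
best[6] = max(3+16, 13+6) = 19
best[7] = max(3+19, 13+9) = 22
best[8] = max(3+22, 13+13) = 26
best[9] = max(3+26, 13+16) = 29
best[10] = max(3+29, 13+19, 20+0) = 32
One optimal cutting: 4 + 4 + 1 + 1 → 32.

32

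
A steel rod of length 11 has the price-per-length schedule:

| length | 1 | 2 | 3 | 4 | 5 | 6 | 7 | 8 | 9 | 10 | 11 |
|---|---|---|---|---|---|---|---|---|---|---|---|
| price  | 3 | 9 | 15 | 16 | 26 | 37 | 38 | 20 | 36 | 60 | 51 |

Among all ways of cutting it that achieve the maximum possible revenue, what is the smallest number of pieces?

2

Let r[k] be the best obtainable value from length k. For each k, try every first piece i and keep the best of price[i] + r[k−i].
r[1] = 3
r[2] = 9
r[3] = 15
r[4] = 18  (first piece 1, then r[3]=15)
r[5] = 26
r[6] = 37
r[7] = 40  (first piece 1, then r[6]=37)
r[8] = 46  (first piece 2, then r[6]=37)
r[9] = 52  (first piece 3, then r[6]=37)
r[10] = 60
r[11] = 63  (first piece 1, then r[10]=60)
Maximum revenue is $63.
Now minimize piece count subject to staying optimal: for each k, pieces[k] = 1 + min over i with p[i]+r[k−i]=r[k] of pieces[k−i].
pieces[8] = 2
pieces[9] = 2
pieces[10] = 1
pieces[11] = 2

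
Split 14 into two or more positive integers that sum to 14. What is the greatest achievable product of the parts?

162

Fill P[k] for k=2..14: at each k try every first piece i and multiply by the better of (k−i) uncut or P[k−i].
Small cases: P[2]=1, P[3]=2, P[4]=4, P[5]=6, P[6]=9, P[7]=12.
P[8] = max(1×12, 2×9, 3×6, …, 6×2, 7×1) = 18
P[9] = max(1×18, 2×12, 3×9, …, 7×2, 8×1) = 27
P[10] = max(1×27, 2×18, 3×12, …, 8×2, 9×1) = 36
P[11] = max(1×36, 2×27, 3×18, …, 9×2, 10×1) = 54
P[12] = max(1×54, 2×36, 3×27, …, 10×2, 11×1) = 81
P[13] = max(1×81, 2×54, 3×36, …, 11×2, 12×1) = 108
P[14] = max(1×108, 2×81, 3×54, …, 12×2, 13×1) = 162
One optimal split: 3 + 3 + 3 + 3 + 2; product 3×3×3×3×2 = 162.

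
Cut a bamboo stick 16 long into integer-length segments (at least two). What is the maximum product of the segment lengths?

Let g[k] be the best product for length k (with at least one cut). For each first piece i, the rest contributes max(k−i, g[k−i]).
g[2] = 1·max(1,0) = 1·1 = 1
g[3] = 1·max(2,1) = 1·2 = 2
g[4] = 2·max(2,1) = 2·2 = 4
g[5] = 2·max(3,2) = 2·3 = 6
g[6] = 3·max(3,2) = 3·3 = 9
g[7] = 2·max(5,6) = 2·6 = 12
g[8] = 2·max(6,9) = 2·9 = 18
g[9] = 3·max(6,9) = 3·9 = 27
g[10] = 2·max(8,18) = 2·18 = 36
g[11] = 2·max(9,27) = 2·27 = 54
g[12] = 3·max(9,27) = 3·27 = 81
g[13] = 2·max(11,54) = 2·54 = 108
g[14] = 2·max(12,81) = 2·81 = 162
g[15] = 3·max(12,81) = 3·81 = 243
g[16] = 2·max(14,162) = 2·162 = 324
One optimal split: 3 + 3 + 3 + 3 + 2 + 2; product 3·3·3·3·2·2 = 324.

324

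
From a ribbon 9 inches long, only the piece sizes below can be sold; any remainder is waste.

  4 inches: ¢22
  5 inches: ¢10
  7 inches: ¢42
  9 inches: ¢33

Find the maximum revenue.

44

Let best[k] be the best obtainable value from length k. For each k, try every first piece i and keep the best of price[i] + best[k−i].
best[1] = 0
best[2] = 0
best[3] = 0
best[4] = 22
best[5] = max(22+0, 10+0) = 22
best[6] = max(22+0, 10+0) = 22
best[7] = max(22+0, 10+0, 42+0) = 42
best[8] = max(22+22, 10+0, 42+0) = 44
best[9] = max(22+22, 10+22, 42+0, 33+0) = 44
One optimal cutting: pieces 4 + 4 with 1 inch of scrap → ¢44.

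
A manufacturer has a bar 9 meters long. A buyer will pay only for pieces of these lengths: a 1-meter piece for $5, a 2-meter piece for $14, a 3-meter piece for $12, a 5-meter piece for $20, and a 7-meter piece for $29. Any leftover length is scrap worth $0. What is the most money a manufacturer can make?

Consider every possible first cut. r[k] is the best of p[i]+r[k−i] over all sellable i≤k.
r[1] = 5
r[2] = max(5+5, 14+0) = 14
r[3] = max(5+14, 14+5, 12+0) = 19
r[4] = max(5+19, 14+14, 12+5) = 28
r[5] = max(5+28, 14+19, 12+14, 20+0) = 33
r[6] = max(5+33, 14+28, 12+19, 20+5) = 42
r[7] = max(5+42, 14+33, 12+28, 20+14, 29+0) = 47
r[8] = max(5+47, 14+42, 12+33, 20+19, 29+5) = 56
r[9] = max(5+56, 14+47, 12+42, 20+28, 29+14) = 61
One optimal cutting: 2 + 2 + 2 + 2 + 1 → $61.

61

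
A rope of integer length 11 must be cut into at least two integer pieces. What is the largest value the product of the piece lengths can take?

54

Let f[k] be the best product for length k (with at least one cut). For each first piece i, the rest contributes max(k−i, f[k−i]).
f[2] = 1*max(1,0) = 1*1 = 1
f[3] = 1*max(2,1) = 1*2 = 2
f[4] = 2*max(2,1) = 2*2 = 4
f[5] = 2*max(3,2) = 2*3 = 6
f[6] = 3*max(3,2) = 3*3 = 9
f[7] = 2*max(5,6) = 2*6 = 12
f[8] = 2*max(6,9) = 2*9 = 18
f[9] = 3*max(6,9) = 3*9 = 27
f[10] = 2*max(8,18) = 2*18 = 36
f[11] = 2*max(9,27) = 2*27 = 54
One optimal split: 3 + 3 + 3 + 2; product 3*3*3*2 = 54.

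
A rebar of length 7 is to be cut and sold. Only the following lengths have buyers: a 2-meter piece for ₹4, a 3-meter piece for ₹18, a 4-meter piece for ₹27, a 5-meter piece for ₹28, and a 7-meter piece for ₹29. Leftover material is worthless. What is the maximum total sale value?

45

Build r[k] bottom-up: r[k] = max over allowed piece i of (p[i] + r[k−i]).
r[1] = 0
r[2] = 4
r[3] = max(4+0, 18+0) = 18
r[4] = max(4+4, 18+0, 27+0) = 27
r[5] = max(4+18, 18+4, 27+0, 28+0) = 28
r[6] = max(4+27, 18+18, 27+4, 28+0) = 36
r[7] = max(4+28, 18+27, 27+18, 28+4, 29+0) = 45
One optimal cutting: 4 + 3 → ₹45.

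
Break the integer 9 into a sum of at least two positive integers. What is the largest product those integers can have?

Define P[k] = max over 1≤i<k of i · max(k−i, P[k−i]); the inner max lets the remainder stay uncut if that's better.
P[2] = 1·max(1,0) = 1·1 = 1
P[3] = 1·max(2,1) = 1·2 = 2
P[4] = 2·max(2,1) = 2·2 = 4
P[5] = 2·max(3,2) = 2·3 = 6
P[6] = 3·max(3,2) = 3·3 = 9
P[7] = 2·max(5,6) = 2·6 = 12
P[8] = 2·max(6,9) = 2·9 = 18
P[9] = 3·max(6,9) = 3·9 = 27
One optimal split: 3 + 3 + 3; product 3·3·3 = 27.

27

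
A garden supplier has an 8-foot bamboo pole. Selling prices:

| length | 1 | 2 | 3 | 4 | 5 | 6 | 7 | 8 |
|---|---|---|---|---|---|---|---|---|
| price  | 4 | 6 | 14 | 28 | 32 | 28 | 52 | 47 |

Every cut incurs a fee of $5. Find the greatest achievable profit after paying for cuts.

Consider every possible first cut. v[k] is the best of p[i]+v[k−i] over all sellable i≤k, charging 5 whenever i<k.
v[1] = 4
v[2] = max(4+4-5, 6+0) = 6
v[3] = max(4+6-5, 6+4-5, 14+0) = 14
v[4] = max(4+14-5, 6+6-5, 14+4-5, 28+0) = 28
v[5] = max(4+28-5, 6+14-5, 14+6-5, 28+4-5, 32+0) = 32
v[6] = max(4+32-5, 6+28-5, 14+14-5, 28+6-5, 32+4-5, 28+0) = 31
v[7] = max(4+31-5, 6+32-5, 14+28-5, …, 28+4-5, 52+0) = 52
v[8] = max(4+52-5, 6+31-5, 14+32-5, …, 52+4-5, 47+0) = 51
One optimal plan: pieces 7 + 1 (1 cut) → $56 − $5 = $51.

51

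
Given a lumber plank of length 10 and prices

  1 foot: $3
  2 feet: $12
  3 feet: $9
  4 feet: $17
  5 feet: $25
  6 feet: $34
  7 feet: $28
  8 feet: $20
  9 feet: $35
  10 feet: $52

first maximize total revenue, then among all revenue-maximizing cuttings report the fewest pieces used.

Let r[k] be the best obtainable value from length k. For each k, try every first piece i and keep the best of price[i] + r[k−i].
r[1] = 3
r[2] = 12
r[3] = 15  (first piece 1, then r[2]=12)
r[4] = 24  (first piece 2, then r[2]=12)
r[5] = 27  (first piece 1, then r[4]=24)
r[6] = 36  (first piece 2, then r[4]=24)
r[7] = 39  (first piece 1, then r[6]=36)
r[8] = 48  (first piece 2, then r[6]=36)
r[9] = 51  (first piece 1, then r[8]=48)
r[10] = 60  (first piece 2, then r[8]=48)
Maximum revenue is $60.
Now minimize piece count subject to staying optimal: for each k, pieces[k] = 1 + min over i with p[i]+r[k−i]=r[k] of pieces[k−i].
pieces[7] = 4
pieces[8] = 4
pieces[9] = 5
pieces[10] = 5

5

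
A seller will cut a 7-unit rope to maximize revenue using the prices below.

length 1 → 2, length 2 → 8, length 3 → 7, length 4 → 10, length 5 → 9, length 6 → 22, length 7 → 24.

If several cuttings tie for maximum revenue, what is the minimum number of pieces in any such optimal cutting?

4

Build r[k] bottom-up: r[k] = max over allowed piece i of (p[i] + r[k−i]).
r[1] = 2
r[2] = 8
r[3] = 10  (first piece 1, then r[2]=8)
r[4] = 16  (first piece 2, then r[2]=8)
r[5] = 18  (first piece 1, then r[4]=16)
r[6] = 24  (first piece 2, then r[4]=16)
r[7] = 26  (first piece 1, then r[6]=24)
Maximum revenue is 26.
Now minimize piece count subject to staying optimal: for each k, pieces[k] = 1 + min over i with p[i]+r[k−i]=r[k] of pieces[k−i].
pieces[4] = 2
pieces[5] = 3
pieces[6] = 3
pieces[7] = 4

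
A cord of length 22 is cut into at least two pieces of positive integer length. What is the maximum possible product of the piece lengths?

2916

Define m[k] = max over 1≤i<k of i · max(k−i, m[k−i]); the inner max lets the remainder stay uncut if that's better.
m[2] = 1*max(1,0) = 1*1 = 1
m[3] = 1*max(2,1) = 1*2 = 2
m[4] = 2*max(2,1) = 2*2 = 4
m[5] = 2*max(3,2) = 2*3 = 6
m[6] = 3*max(3,2) = 3*3 = 9
m[7] = 2*max(5,6) = 2*6 = 12
m[8] = 2*max(6,9) = 2*9 = 18
m[9] = 3*max(6,9) = 3*9 = 27
m[10] = 2*max(8,18) = 2*18 = 36
m[11] = 2*max(9,27) = 2*27 = 54
m[12] = 3*max(9,27) = 3*27 = 81
m[13] = 2*max(11,54) = 2*54 = 108
m[14] = 2*max(12,81) = 2*81 = 162
m[15] = 3*max(12,81) = 3*81 = 243
m[16] = 2*max(14,162) = 2*162 = 324
m[17] = 2*max(15,243) = 2*243 = 486
m[18] = 3*max(15,243) = 3*243 = 729
m[19] = 2*max(17,486) = 2*486 = 972
m[20] = 2*max(18,729) = 2*729 = 1458
m[21] = 3*max(18,729) = 3*729 = 2187
m[22] = 2*max(20,1458) = 2*1458 = 2916
One optimal split: 3 + 3 + 3 + 3 + 3 + 3 + 2 + 2; product 3*3*3*3*3*3*2*2 = 2916.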